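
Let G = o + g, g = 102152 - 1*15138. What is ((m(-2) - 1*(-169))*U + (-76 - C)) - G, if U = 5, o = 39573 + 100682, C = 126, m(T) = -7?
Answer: -226661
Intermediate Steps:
o = 140255
g = 87014 (g = 102152 - 15138 = 87014)
G = 227269 (G = 140255 + 87014 = 227269)
((m(-2) - 1*(-169))*U + (-76 - C)) - G = ((-7 - 1*(-169))*5 + (-76 - 1*126)) - 1*227269 = ((-7 + 169)*5 + (-76 - 126)) - 227269 = (162*5 - 202) - 227269 = (810 - 202) - 227269 = 608 - 227269 = -226661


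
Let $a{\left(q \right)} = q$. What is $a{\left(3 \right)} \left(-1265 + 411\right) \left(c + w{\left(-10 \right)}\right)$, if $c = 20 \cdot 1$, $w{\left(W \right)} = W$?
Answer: $-25620$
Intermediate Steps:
$c = 20$
$a{\left(3 \right)} \left(-1265 + 411\right) \left(c + w{\left(-10 \right)}\right) = 3 \left(-1265 + 411\right) \left(20 - 10\right) = 3 \left(\left(-854\right) 10\right) = 3 \left(-8540\right) = -25620$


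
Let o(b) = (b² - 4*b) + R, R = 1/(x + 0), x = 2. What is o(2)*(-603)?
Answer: 4221/2 ≈ 2110.5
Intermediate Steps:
R = ½ (R = 1/(2 + 0) = 1/2 = ½ ≈ 0.50000)
o(b) = ½ + b² - 4*b (o(b) = (b² - 4*b) + ½ = ½ + b² - 4*b)
o(2)*(-603) = (½ + 2² - 4*2)*(-603) = (½ + 4 - 8)*(-603) = -7/2*(-603) = 4221/2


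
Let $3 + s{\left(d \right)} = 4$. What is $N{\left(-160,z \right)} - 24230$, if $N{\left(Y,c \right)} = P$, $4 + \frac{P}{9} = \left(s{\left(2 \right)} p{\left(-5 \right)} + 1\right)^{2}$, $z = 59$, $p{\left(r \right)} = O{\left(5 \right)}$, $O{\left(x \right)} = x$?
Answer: $-23942$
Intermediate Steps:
$p{\left(r \right)} = 5$
$s{\left(d \right)} = 1$ ($s{\left(d \right)} = -3 + 4 = 1$)
$P = 288$ ($P = -36 + 9 \left(1 \cdot 5 + 1\right)^{2} = -36 + 9 \left(5 + 1\right)^{2} = -36 + 9 \cdot 6^{2} = -36 + 9 \cdot 36 = -36 + 324 = 288$)
$N{\left(Y,c \right)} = 288$
$N{\left(-160,z \right)} - 24230 = 288 - 24230 = -23942$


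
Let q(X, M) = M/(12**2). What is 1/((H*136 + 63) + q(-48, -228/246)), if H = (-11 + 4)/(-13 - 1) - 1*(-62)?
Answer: 2952/25277957 ≈ 0.00011678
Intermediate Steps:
q(X, M) = M/144
H = 125/2 (H = -7/(-14) + 62 = -7*(-1/14) + 62 = 1/2 + 62 = 125/2 ≈ 62.500)
1/((H*136 + 63) + q(-48, -228/246)) = 1/(((125/2)*136 + 63) + (-228/246)/144) = 1/((8500 + 63) + (-228*1/246)/144) = 1/(8563 + (1/144)*(-38/41)) = 1/(8563 - 19/2952) = 1/(25277957/2952) = 2952/25277957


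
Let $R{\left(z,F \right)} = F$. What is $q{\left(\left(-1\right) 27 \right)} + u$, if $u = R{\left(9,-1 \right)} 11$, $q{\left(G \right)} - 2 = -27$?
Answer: $-36$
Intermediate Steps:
$q{\left(G \right)} = -25$ ($q{\left(G \right)} = 2 - 27 = -25$)
$u = -11$ ($u = \left(-1\right) 11 = -11$)
$q{\left(\left(-1\right) 27 \right)} + u = -25 - 11 = -36$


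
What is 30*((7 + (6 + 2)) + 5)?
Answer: 600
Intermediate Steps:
30*((7 + (6 + 2)) + 5) = 30*((7 + 8) + 5) = 30*(15 + 5) = 30*20 = 600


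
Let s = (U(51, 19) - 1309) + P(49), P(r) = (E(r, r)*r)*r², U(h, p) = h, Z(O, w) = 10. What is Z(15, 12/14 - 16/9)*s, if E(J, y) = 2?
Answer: 2340400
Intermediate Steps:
P(r) = 2*r³ (P(r) = (2*r)*r² = 2*r³)
s = 234040 (s = (51 - 1309) + 2*49³ = -1258 + 2*117649 = -1258 + 235298 = 234040)
Z(15, 12/14 - 16/9)*s = 10*234040 = 2340400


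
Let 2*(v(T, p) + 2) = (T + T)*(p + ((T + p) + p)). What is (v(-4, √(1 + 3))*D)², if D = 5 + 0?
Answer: 2500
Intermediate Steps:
v(T, p) = -2 + T*(T + 3*p) (v(T, p) = -2 + ((T + T)*(p + ((T + p) + p)))/2 = -2 + ((2*T)*(p + (T + 2*p)))/2 = -2 + ((2*T)*(T + 3*p))/2 = -2 + (2*T*(T + 3*p))/2 = -2 + T*(T + 3*p))
D = 5
(v(-4, √(1 + 3))*D)² = ((-2 + (-4)² + 3*(-4)*√(1 + 3))*5)² = ((-2 + 16 + 3*(-4)*√4)*5)² = ((-2 + 16 + 3*(-4)*2)*5)² = ((-2 + 16 - 24)*5)² = (-10*5)² = (-50)² = 2500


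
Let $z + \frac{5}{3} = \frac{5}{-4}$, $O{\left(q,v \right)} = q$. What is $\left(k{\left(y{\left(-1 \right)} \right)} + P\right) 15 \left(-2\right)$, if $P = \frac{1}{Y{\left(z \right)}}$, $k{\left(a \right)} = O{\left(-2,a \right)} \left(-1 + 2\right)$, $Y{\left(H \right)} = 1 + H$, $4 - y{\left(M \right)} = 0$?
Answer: $\frac{1740}{23} \approx 75.652$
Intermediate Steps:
$z = - \frac{35}{12}$ ($z = - \frac{5}{3} + \frac{5}{-4} = - \frac{5}{3} + 5 \left(- \frac{1}{4}\right) = - \frac{5}{3} - \frac{5}{4} = - \frac{35}{12} \approx -2.9167$)
$y{\left(M \right)} = 4$ ($y{\left(M \right)} = 4 - 0 = 4 + 0 = 4$)
$k{\left(a \right)} = -2$ ($k{\left(a \right)} = - 2 \left(-1 + 2\right) = \left(-2\right) 1 = -2$)
$P = - \frac{12}{23}$ ($P = \frac{1}{1 - \frac{35}{12}} = \frac{1}{- \frac{23}{12}} = - \frac{12}{23} \approx -0.52174$)
$\left(k{\left(y{\left(-1 \right)} \right)} + P\right) 15 \left(-2\right) = \left(-2 - \frac{12}{23}\right) 15 \left(-2\right) = \left(- \frac{58}{23}\right) 15 \left(-2\right) = \left(- \frac{870}{23}\right) \left(-2\right) = \frac{1740}{23}$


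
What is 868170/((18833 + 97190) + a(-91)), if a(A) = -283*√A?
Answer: 50363843955/6734312314 + 122846055*I*√91/6734312314 ≈ 7.4787 + 0.17402*I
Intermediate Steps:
868170/((18833 + 97190) + a(-91)) = 868170/((18833 + 97190) - 283*I*√91) = 868170/(116023 - 283*I*√91)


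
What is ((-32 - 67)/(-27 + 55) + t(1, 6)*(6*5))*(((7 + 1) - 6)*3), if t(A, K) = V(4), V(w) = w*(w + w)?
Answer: 80343/14 ≈ 5738.8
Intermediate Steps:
V(w) = 2*w² (V(w) = w*(2*w) = 2*w²)
t(A, K) = 32 (t(A, K) = 2*4² = 2*16 = 32)
((-32 - 67)/(-27 + 55) + t(1, 6)*(6*5))*(((7 + 1) - 6)*3) = ((-32 - 67)/(-27 + 55) + 32*(6*5))*(((7 + 1) - 6)*3) = (-99/28 + 32*30)*((8 - 6)*3) = (-99*1/28 + 960)*(2*3) = (-99/28 + 960)*6 = (26781/28)*6 = 80343/14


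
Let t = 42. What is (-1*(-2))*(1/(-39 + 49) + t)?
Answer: 421/5 ≈ 84.200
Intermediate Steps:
(-1*(-2))*(1/(-39 + 49) + t) = (-1*(-2))*(1/(-39 + 49) + 42) = 2*(1/10 + 42) = 2*(⅒ + 42) = 2*(421/10) = 421/5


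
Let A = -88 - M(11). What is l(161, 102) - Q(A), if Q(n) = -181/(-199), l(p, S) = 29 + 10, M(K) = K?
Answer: 7580/199 ≈ 38.090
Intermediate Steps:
l(p, S) = 39
A = -99 (A = -88 - 1*11 = -88 - 11 = -99)
Q(n) = 181/199 (Q(n) = -181*(-1/199) = 181/199)
l(161, 102) - Q(A) = 39 - 1*181/199 = 39 - 181/199 = 7580/199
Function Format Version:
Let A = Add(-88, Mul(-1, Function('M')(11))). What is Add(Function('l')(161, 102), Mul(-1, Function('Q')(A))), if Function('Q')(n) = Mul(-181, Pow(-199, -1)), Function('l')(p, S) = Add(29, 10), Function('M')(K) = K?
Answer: Rational(7580, 199) ≈ 38.090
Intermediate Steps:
Function('l')(p, S) = 39
A = -99 (A = Add(-88, Mul(-1, 11)) = Add(-88, -11) = -99)
Function('Q')(n) = Rational(181, 199) (Function('Q')(n) = Mul(-181, Rational(-1, 199)) = Rational(181, 199))
Add(Function('l')(161, 102), Mul(-1, Function('Q')(A))) = Add(39, Mul(-1, Rational(181, 199))) = Add(39, Rational(-181, 199)) = Rational(7580, 199)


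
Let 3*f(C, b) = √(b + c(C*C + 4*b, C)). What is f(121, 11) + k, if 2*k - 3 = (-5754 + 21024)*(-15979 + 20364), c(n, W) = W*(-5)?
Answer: 66958953/2 + I*√66 ≈ 3.3479e+7 + 8.124*I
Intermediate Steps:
c(n, W) = -5*W
f(C, b) = √(b - 5*C)/3
k = 66958953/2 (k = 3/2 + ((-5754 + 21024)*(-15979 + 20364))/2 = 3/2 + (15270*4385)/2 = 3/2 + (½)*66958950 = 3/2 + 33479475 = 66958953/2 ≈ 3.3479e+7)
f(121, 11) + k = √(11 - 5*121)/3 + 66958953/2 = √(11 - 605)/3 + 66958953/2 = √(-594)/3 + 66958953/2 = (3*I*√66)/3 + 66958953/2 = I*√66 + 66958953/2 = 66958953/2 + I*√66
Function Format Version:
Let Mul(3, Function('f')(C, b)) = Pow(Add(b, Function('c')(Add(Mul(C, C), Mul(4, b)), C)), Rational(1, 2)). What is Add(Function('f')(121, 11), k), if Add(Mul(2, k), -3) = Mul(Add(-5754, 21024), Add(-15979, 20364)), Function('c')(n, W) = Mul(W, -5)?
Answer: Add(Rational(66958953, 2), Mul(I, Pow(66, Rational(1, 2)))) ≈ Add(3.3479e+7, Mul(8.1240, I))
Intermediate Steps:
Function('c')(n, W) = Mul(-5, W)
Function('f')(C, b) = Mul(Rational(1, 3), Pow(Add(b, Mul(-5, C)), Rational(1, 2)))
k = Rational(66958953, 2) (k = Add(Rational(3, 2), Mul(Rational(1, 2), Mul(Add(-5754, 21024), Add(-15979, 20364)))) = Add(Rational(3, 2), Mul(Rational(1, 2), Mul(15270, 4385))) = Add(Rational(3, 2), Mul(Rational(1, 2), 66958950)) = Add(Rational(3, 2), 33479475) = Rational(66958953, 2) ≈ 3.3479e+7)
Add(Function('f')(121, 11), k) = Add(Mul(Rational(1, 3), Pow(Add(11, Mul(-5, 121)), Rational(1, 2))), Rational(66958953, 2)) = Add(Mul(Rational(1, 3), Pow(Add(11, -605), Rational(1, 2))), Rational(66958953, 2)) = Add(Mul(Rational(1, 3), Pow(-594, Rational(1, 2))), Rational(66958953, 2)) = Add(Mul(Rational(1, 3), Mul(3, I, Pow(66, Rational(1, 2)))), Rational(66958953, 2)) = Add(Mul(I, Pow(66, Rational(1, 2))), Rational(66958953, 2)) = Add(Rational(66958953, 2), Mul(I, Pow(66, Rational(1, 2))))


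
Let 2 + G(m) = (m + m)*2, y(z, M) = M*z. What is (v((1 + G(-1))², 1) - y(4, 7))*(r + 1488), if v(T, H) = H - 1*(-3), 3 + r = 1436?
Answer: -70104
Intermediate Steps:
r = 1433 (r = -3 + 1436 = 1433)
G(m) = -2 + 4*m (G(m) = -2 + (m + m)*2 = -2 + (2*m)*2 = -2 + 4*m)
v(T, H) = 3 + H (v(T, H) = H + 3 = 3 + H)
(v((1 + G(-1))², 1) - y(4, 7))*(r + 1488) = ((3 + 1) - 7*4)*(1433 + 1488) = (4 - 1*28)*2921 = (4 - 28)*2921 = -24*2921 = -70104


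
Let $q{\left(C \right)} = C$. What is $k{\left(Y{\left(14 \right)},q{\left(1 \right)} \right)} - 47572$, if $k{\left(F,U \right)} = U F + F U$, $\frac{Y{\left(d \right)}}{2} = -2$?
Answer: $-47580$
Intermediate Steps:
$Y{\left(d \right)} = -4$ ($Y{\left(d \right)} = 2 \left(-2\right) = -4$)
$k{\left(F,U \right)} = 2 F U$ ($k{\left(F,U \right)} = F U + F U = 2 F U$)
$k{\left(Y{\left(14 \right)},q{\left(1 \right)} \right)} - 47572 = 2 \left(-4\right) 1 - 47572 = -8 - 47572 = -47580$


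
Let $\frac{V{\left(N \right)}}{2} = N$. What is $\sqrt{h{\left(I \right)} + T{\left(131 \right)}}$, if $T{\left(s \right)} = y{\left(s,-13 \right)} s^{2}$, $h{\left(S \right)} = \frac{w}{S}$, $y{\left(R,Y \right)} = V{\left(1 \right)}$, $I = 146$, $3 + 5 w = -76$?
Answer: $\frac{\sqrt{18290136130}}{730} \approx 185.26$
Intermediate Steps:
$w = - \frac{79}{5}$ ($w = - \frac{3}{5} + \frac{1}{5} \left(-76\right) = - \frac{3}{5} - \frac{76}{5} = - \frac{79}{5} \approx -15.8$)
$V{\left(N \right)} = 2 N$
$y{\left(R,Y \right)} = 2$ ($y{\left(R,Y \right)} = 2 \cdot 1 = 2$)
$h{\left(S \right)} = - \frac{79}{5 S}$
$T{\left(s \right)} = 2 s^{2}$
$\sqrt{h{\left(I \right)} + T{\left(131 \right)}} = \sqrt{- \frac{79}{5 \cdot 146} + 2 \cdot 131^{2}} = \sqrt{\left(- \frac{79}{5}\right) \frac{1}{146} + 2 \cdot 17161} = \sqrt{- \frac{79}{730} + 34322} = \sqrt{\frac{25054981}{730}} = \frac{\sqrt{18290136130}}{730}$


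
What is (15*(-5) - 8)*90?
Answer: -7470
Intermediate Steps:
(15*(-5) - 8)*90 = (-75 - 8)*90 = -83*90 = -7470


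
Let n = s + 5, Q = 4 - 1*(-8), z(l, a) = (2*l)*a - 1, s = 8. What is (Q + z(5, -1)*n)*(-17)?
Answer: 2227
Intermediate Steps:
z(l, a) = -1 + 2*a*l (z(l, a) = 2*a*l - 1 = -1 + 2*a*l)
Q = 12 (Q = 4 + 8 = 12)
n = 13 (n = 8 + 5 = 13)
(Q + z(5, -1)*n)*(-17) = (12 + (-1 + 2*(-1)*5)*13)*(-17) = (12 + (-1 - 10)*13)*(-17) = (12 - 11*13)*(-17) = (12 - 143)*(-17) = -131*(-17) = 2227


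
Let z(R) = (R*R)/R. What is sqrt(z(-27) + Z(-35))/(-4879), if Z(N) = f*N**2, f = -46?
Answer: -I*sqrt(56377)/4879 ≈ -0.048665*I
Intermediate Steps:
z(R) = R (z(R) = R**2/R = R)
Z(N) = -46*N**2
sqrt(z(-27) + Z(-35))/(-4879) = sqrt(-27 - 46*(-35)**2)/(-4879) = sqrt(-27 - 46*1225)*(-1/4879) = sqrt(-27 - 56350)*(-1/4879) = sqrt(-56377)*(-1/4879) = (I*sqrt(56377))*(-1/4879) = -I*sqrt(56377)/4879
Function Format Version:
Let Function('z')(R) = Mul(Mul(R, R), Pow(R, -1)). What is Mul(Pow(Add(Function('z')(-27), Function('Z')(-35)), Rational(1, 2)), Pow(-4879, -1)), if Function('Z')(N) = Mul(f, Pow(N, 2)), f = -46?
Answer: Mul(Rational(-1, 4879), I, Pow(56377, Rational(1, 2))) ≈ Mul(-0.048665, I)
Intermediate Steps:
Function('z')(R) = R (Function('z')(R) = Mul(Pow(R, 2), Pow(R, -1)) = R)
Function('Z')(N) = Mul(-46, Pow(N, 2))
Mul(Pow(Add(Function('z')(-27), Function('Z')(-35)), Rational(1, 2)), Pow(-4879, -1)) = Mul(Pow(Add(-27, Mul(-46, Pow(-35, 2))), Rational(1, 2)), Pow(-4879, -1)) = Mul(Pow(Add(-27, Mul(-46, 1225)), Rational(1, 2)), Rational(-1, 4879)) = Mul(Pow(Add(-27, -56350), Rational(1, 2)), Rational(-1, 4879)) = Mul(Pow(-56377, Rational(1, 2)), Rational(-1, 4879)) = Mul(Mul(I, Pow(56377, Rational(1, 2))), Rational(-1, 4879)) = Mul(Rational(-1, 4879), I, Pow(56377, Rational(1, 2)))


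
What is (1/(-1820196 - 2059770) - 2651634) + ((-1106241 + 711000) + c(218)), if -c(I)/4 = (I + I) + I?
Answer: -11831921397307/3879966 ≈ -3.0495e+6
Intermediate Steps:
c(I) = -12*I (c(I) = -4*((I + I) + I) = -4*(2*I + I) = -12*I)
(1/(-1820196 - 2059770) - 2651634) + ((-1106241 + 711000) + c(218)) = (1/(-1820196 - 2059770) - 2651634) + ((-1106241 + 711000) - 12*218) = (1/(-3879966) - 2651634) + (-395241 - 2616) = (-1/3879966 - 2651634) - 397857 = -10288249764445/3879966 - 397857 = -11831921397307/3879966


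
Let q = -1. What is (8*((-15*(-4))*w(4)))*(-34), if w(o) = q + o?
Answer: -48960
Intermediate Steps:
w(o) = -1 + o
(8*((-15*(-4))*w(4)))*(-34) = (8*((-15*(-4))*(-1 + 4)))*(-34) = (8*(-3*(-20)*3))*(-34) = (8*(60*3))*(-34) = (8*180)*(-34) = 1440*(-34) = -48960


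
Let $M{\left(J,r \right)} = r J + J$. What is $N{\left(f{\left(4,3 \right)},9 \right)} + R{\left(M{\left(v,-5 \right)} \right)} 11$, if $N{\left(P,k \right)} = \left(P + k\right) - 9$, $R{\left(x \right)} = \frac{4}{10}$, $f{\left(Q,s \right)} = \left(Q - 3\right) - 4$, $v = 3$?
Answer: $\frac{7}{5} \approx 1.4$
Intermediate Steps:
$M{\left(J,r \right)} = J + J r$ ($M{\left(J,r \right)} = J r + J = J + J r$)
$f{\left(Q,s \right)} = -7 + Q$ ($f{\left(Q,s \right)} = \left(-3 + Q\right) - 4 = -7 + Q$)
$R{\left(x \right)} = \frac{2}{5}$ ($R{\left(x \right)} = 4 \cdot \frac{1}{10} = \frac{2}{5}$)
$N{\left(P,k \right)} = -9 + P + k$
$N{\left(f{\left(4,3 \right)},9 \right)} + R{\left(M{\left(v,-5 \right)} \right)} 11 = \left(-9 + \left(-7 + 4\right) + 9\right) + \frac{2}{5} \cdot 11 = \left(-9 - 3 + 9\right) + \frac{22}{5} = -3 + \frac{22}{5} = \frac{7}{5}$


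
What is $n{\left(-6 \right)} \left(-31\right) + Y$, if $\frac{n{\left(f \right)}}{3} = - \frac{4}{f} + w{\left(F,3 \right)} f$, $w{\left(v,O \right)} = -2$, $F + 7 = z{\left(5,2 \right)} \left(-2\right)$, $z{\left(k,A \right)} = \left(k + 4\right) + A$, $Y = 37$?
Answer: $-1141$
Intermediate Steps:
$z{\left(k,A \right)} = 4 + A + k$ ($z{\left(k,A \right)} = \left(4 + k\right) + A = 4 + A + k$)
$F = -29$ ($F = -7 + \left(4 + 2 + 5\right) \left(-2\right) = -7 + 11 \left(-2\right) = -7 - 22 = -29$)
$n{\left(f \right)} = - \frac{12}{f} - 6 f$ ($n{\left(f \right)} = 3 \left(- \frac{4}{f} - 2 f\right) = - \frac{12}{f} - 6 f$)
$n{\left(-6 \right)} \left(-31\right) + Y = \left(- \frac{12}{-6} - -36\right) \left(-31\right) + 37 = \left(\left(-12\right) \left(- \frac{1}{6}\right) + 36\right) \left(-31\right) + 37 = \left(2 + 36\right) \left(-31\right) + 37 = 38 \left(-31\right) + 37 = -1178 + 37 = -1141$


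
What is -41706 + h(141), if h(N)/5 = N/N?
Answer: -41701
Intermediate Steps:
h(N) = 5 (h(N) = 5*(N/N) = 5*1 = 5)
-41706 + h(141) = -41706 + 5 = -41701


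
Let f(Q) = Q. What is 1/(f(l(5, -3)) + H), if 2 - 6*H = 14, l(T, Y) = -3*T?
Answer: -1/17 ≈ -0.058824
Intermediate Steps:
H = -2 (H = 1/3 - 1/6*14 = 1/3 - 7/3 = -2)
1/(f(l(5, -3)) + H) = 1/(-3*5 - 2) = 1/(-15 - 2) = 1/(-17) = -1/17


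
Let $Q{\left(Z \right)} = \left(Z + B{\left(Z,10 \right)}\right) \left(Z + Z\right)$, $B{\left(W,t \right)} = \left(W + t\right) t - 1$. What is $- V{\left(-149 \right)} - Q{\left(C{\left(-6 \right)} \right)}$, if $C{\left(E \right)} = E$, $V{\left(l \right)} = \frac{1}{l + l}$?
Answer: $\frac{118009}{298} \approx 396.0$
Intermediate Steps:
$B{\left(W,t \right)} = -1 + t \left(W + t\right)$ ($B{\left(W,t \right)} = t \left(W + t\right) - 1 = -1 + t \left(W + t\right)$)
$V{\left(l \right)} = \frac{1}{2 l}$
$Q{\left(Z \right)} = 2 Z \left(99 + 11 Z\right)$ ($Q{\left(Z \right)} = \left(Z + \left(-1 + 10^{2} + Z 10\right)\right) \left(Z + Z\right) = \left(Z + \left(-1 + 100 + 10 Z\right)\right) 2 Z = \left(Z + \left(99 + 10 Z\right)\right) 2 Z = \left(99 + 11 Z\right) 2 Z = 2 Z \left(99 + 11 Z\right)$)
$- V{\left(-149 \right)} - Q{\left(C{\left(-6 \right)} \right)} = - \frac{1}{2 \left(-149\right)} - 22 \left(-6\right) \left(9 - 6\right) = - \frac{-1}{2 \cdot 149} - 22 \left(-6\right) 3 = \left(-1\right) \left(- \frac{1}{298}\right) - -396 = \frac{1}{298} + 396 = \frac{118009}{298}$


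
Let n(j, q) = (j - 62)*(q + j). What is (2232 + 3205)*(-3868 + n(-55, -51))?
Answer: 46399358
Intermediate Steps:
n(j, q) = (-62 + j)*(j + q)
(2232 + 3205)*(-3868 + n(-55, -51)) = (2232 + 3205)*(-3868 + ((-55)² - 62*(-55) - 62*(-51) - 55*(-51))) = 5437*(-3868 + (3025 + 3410 + 3162 + 2805)) = 5437*(-3868 + 12402) = 5437*8534 = 46399358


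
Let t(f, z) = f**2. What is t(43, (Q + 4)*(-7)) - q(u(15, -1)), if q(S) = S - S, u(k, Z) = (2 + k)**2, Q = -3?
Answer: 1849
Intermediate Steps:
q(S) = 0
t(43, (Q + 4)*(-7)) - q(u(15, -1)) = 43**2 - 1*0 = 1849 + 0 = 1849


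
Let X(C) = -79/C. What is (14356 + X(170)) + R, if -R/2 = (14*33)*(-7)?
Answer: 3540001/170 ≈ 20824.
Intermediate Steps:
R = 6468 (R = -2*14*33*(-7) = -924*(-7) = -2*(-3234) = 6468)
(14356 + X(170)) + R = (14356 - 79/170) + 6468 = 2440441/170 + 6468 = 3540001/170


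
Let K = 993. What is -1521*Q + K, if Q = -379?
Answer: 577452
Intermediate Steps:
-1521*Q + K = -1521*(-379) + 993 = 576459 + 993 = 577452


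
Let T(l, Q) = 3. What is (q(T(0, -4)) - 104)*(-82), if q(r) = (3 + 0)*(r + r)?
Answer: 7052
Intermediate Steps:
q(r) = 6*r (q(r) = 3*(2*r) = 6*r)
(q(T(0, -4)) - 104)*(-82) = (6*3 - 104)*(-82) = (18 - 104)*(-82) = -86*(-82) = 7052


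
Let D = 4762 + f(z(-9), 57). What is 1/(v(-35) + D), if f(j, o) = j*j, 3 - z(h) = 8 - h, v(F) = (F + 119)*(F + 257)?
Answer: 1/23606 ≈ 4.2362e-5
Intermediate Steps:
v(F) = (119 + F)*(257 + F)
z(h) = -5 + h (z(h) = 3 - (8 - h) = 3 + (-8 + h) = -5 + h)
f(j, o) = j²
D = 4958 (D = 4762 + (-5 - 9)² = 4762 + (-14)² = 4762 + 196 = 4958)
1/(v(-35) + D) = 1/((30583 + (-35)² + 376*(-35)) + 4958) = 1/((30583 + 1225 - 13160) + 4958) = 1/(18648 + 4958) = 1/23606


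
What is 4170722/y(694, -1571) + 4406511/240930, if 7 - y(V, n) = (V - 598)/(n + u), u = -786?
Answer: 157900627422751/266548890 ≈ 5.9239e+5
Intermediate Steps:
y(V, n) = 7 - (-598 + V)/(-786 + n) (y(V, n) = 7 - (V - 598)/(n - 786) = 7 - (-598 + V)/(-786 + n))
4170722/y(694, -1571) + 4406511/240930 = 4170722/(((-4904 - 1*694 + 7*(-1571))/(-786 - 1571))) + 4406511/240930 = 4170722/(((-4904 - 694 - 10997)/(-2357))) + 4406511*(1/240930) = 4170722/((-1/2357*(-16595))) + 1468837/80310 = 4170722/(16595/2357) + 1468837/80310 = 4170722*(2357/16595) + 1468837/80310 = 9830391754/16595 + 1468837/80310 = 157900627422751/266548890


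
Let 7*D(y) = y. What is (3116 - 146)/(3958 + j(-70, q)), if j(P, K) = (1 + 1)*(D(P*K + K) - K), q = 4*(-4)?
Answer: 3465/5023 ≈ 0.68983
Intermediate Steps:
D(y) = y/7
q = -16
j(P, K) = -12*K/7 + 2*K*P/7 (j(P, K) = (1 + 1)*((P*K + K)/7 - K) = 2*((K*P + K)/7 - K) = 2*((K + K*P)/7 - K) = 2*((K/7 + K*P/7) - K) = 2*(-6*K/7 + K*P/7) = -12*K/7 + 2*K*P/7)
(3116 - 146)/(3958 + j(-70, q)) = (3116 - 146)/(3958 + (2/7)*(-16)*(-6 - 70)) = 2970/(3958 + (2/7)*(-16)*(-76)) = 2970/(3958 + 2432/7) = 2970/(30138/7) = 2970*(7/30138) = 3465/5023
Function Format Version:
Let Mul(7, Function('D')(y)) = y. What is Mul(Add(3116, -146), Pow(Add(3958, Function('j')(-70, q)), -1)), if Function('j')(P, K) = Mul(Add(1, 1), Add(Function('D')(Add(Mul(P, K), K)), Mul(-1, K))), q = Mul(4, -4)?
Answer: Rational(3465, 5023) ≈ 0.68983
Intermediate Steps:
Function('D')(y) = Mul(Rational(1, 7), y)
q = -16
Function('j')(P, K) = Add(Mul(Rational(-12, 7), K), Mul(Rational(2, 7), K, P)) (Function('j')(P, K) = Mul(Add(1, 1), Add(Mul(Rational(1, 7), Add(Mul(P, K), K)), Mul(-1, K))) = Mul(2, Add(Mul(Rational(1, 7), Add(Mul(K, P), K)), Mul(-1, K))) = Mul(2, Add(Mul(Rational(1, 7), Add(K, Mul(K, P))), Mul(-1, K))) = Mul(2, Add(Add(Mul(Rational(1, 7), K), Mul(Rational(1, 7), K, P)), Mul(-1, K))) = Mul(2, Add(Mul(Rational(-6, 7), K), Mul(Rational(1, 7), K, P))) = Add(Mul(Rational(-12, 7), K), Mul(Rational(2, 7), K, P)))
Mul(Add(3116, -146), Pow(Add(3958, Function('j')(-70, q)), -1)) = Mul(Add(3116, -146), Pow(Add(3958, Mul(Rational(2, 7), -16, Add(-6, -70))), -1)) = Mul(2970, Pow(Add(3958, Mul(Rational(2, 7), -16, -76)), -1)) = Mul(2970, Pow(Add(3958, Rational(2432, 7)), -1)) = Mul(2970, Pow(Rational(30138, 7), -1)) = Mul(2970, Rational(7, 30138)) = Rational(3465, 5023)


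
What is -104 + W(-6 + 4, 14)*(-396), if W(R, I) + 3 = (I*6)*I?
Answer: -464612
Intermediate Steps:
W(R, I) = -3 + 6*I**2 (W(R, I) = -3 + (I*6)*I = -3 + (6*I)*I = -3 + 6*I**2)
-104 + W(-6 + 4, 14)*(-396) = -104 + (-3 + 6*14**2)*(-396) = -104 + (-3 + 6*196)*(-396) = -104 + (-3 + 1176)*(-396) = -104 + 1173*(-396) = -104 - 464508 = -464612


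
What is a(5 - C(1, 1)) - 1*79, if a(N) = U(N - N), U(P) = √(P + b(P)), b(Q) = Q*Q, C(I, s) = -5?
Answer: -79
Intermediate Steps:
b(Q) = Q²
U(P) = √(P + P²)
a(N) = 0 (a(N) = √((N - N)*(1 + (N - N))) = √(0*(1 + 0)) = √(0*1) = √0 = 0)
a(5 - C(1, 1)) - 1*79 = 0 - 1*79 = 0 - 79 = -79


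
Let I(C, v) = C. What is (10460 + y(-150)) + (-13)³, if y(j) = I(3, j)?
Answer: 8266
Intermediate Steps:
y(j) = 3
(10460 + y(-150)) + (-13)³ = (10460 + 3) + (-13)³ = 10463 - 2197 = 8266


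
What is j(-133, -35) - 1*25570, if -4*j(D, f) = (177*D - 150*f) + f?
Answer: -41977/2 ≈ -20989.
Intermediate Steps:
j(D, f) = -177*D/4 + 149*f/4 (j(D, f) = -((177*D - 150*f) + f)/4 = -((-150*f + 177*D) + f)/4 = -(-149*f + 177*D)/4 = -177*D/4 + 149*f/4)
j(-133, -35) - 1*25570 = (-177/4*(-133) + (149/4)*(-35)) - 1*25570 = (23541/4 - 5215/4) - 25570 = 9163/2 - 25570 = -41977/2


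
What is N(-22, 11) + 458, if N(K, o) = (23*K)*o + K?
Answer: -5130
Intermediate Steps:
N(K, o) = K + 23*K*o (N(K, o) = 23*K*o + K = K + 23*K*o)
N(-22, 11) + 458 = -22*(1 + 23*11) + 458 = -22*(1 + 253) + 458 = -22*254 + 458 = -5588 + 458 = -5130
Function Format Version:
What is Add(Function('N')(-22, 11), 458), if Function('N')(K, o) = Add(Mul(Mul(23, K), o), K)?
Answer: -5130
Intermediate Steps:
Function('N')(K, o) = Add(K, Mul(23, K, o)) (Function('N')(K, o) = Add(Mul(23, K, o), K) = Add(K, Mul(23, K, o)))
Add(Function('N')(-22, 11), 458) = Add(Mul(-22, Add(1, Mul(23, 11))), 458) = Add(Mul(-22, Add(1, 253)), 458) = Add(Mul(-22, 254), 458) = Add(-5588, 458) = -5130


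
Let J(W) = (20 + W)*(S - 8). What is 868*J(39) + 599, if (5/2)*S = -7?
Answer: -2762453/5 ≈ -5.5249e+5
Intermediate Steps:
S = -14/5 (S = (⅖)*(-7) = -14/5 ≈ -2.8000)
J(W) = -216 - 54*W/5 (J(W) = (20 + W)*(-14/5 - 8) = (20 + W)*(-54/5) = -216 - 54*W/5)
868*J(39) + 599 = 868*(-216 - 54/5*39) + 599 = 868*(-216 - 2106/5) + 599 = 868*(-3186/5) + 599 = -2765448/5 + 599 = -2762453/5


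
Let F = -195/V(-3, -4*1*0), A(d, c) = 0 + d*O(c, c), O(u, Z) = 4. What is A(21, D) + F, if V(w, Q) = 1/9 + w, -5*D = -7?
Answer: 303/2 ≈ 151.50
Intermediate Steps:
D = 7/5 (D = -⅕*(-7) = 7/5 ≈ 1.4000)
V(w, Q) = ⅑ + w
A(d, c) = 4*d (A(d, c) = 0 + d*4 = 0 + 4*d = 4*d)
F = 135/2 (F = -195/(⅑ - 3) = -195/(-26/9) = -195*(-9/26) = 135/2 ≈ 67.500)
A(21, D) + F = 4*21 + 135/2 = 84 + 135/2 = 303/2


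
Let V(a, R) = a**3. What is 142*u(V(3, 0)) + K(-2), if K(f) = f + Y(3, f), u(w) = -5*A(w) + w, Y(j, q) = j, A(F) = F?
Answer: -15335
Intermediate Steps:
u(w) = -4*w (u(w) = -5*w + w = -4*w)
K(f) = 3 + f (K(f) = f + 3 = 3 + f)
142*u(V(3, 0)) + K(-2) = 142*(-4*3**3) + (3 - 2) = 142*(-4*27) + 1 = 142*(-108) + 1 = -15336 + 1 = -15335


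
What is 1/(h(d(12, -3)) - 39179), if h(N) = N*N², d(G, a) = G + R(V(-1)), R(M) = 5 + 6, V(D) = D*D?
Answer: -1/27012 ≈ -3.7021e-5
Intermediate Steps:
V(D) = D²
R(M) = 11
d(G, a) = 11 + G (d(G, a) = G + 11 = 11 + G)
h(N) = N³
1/(h(d(12, -3)) - 39179) = 1/((11 + 12)³ - 39179) = 1/(23³ - 39179) = 1/(12167 - 39179) = 1/(-27012) = -1/27012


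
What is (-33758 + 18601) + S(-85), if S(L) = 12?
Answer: -15145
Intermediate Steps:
(-33758 + 18601) + S(-85) = (-33758 + 18601) + 12 = -15157 + 12 = -15145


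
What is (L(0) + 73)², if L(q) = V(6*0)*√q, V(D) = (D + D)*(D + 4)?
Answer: 5329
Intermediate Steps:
V(D) = 2*D*(4 + D) (V(D) = (2*D)*(4 + D) = 2*D*(4 + D))
L(q) = 0 (L(q) = (2*(6*0)*(4 + 6*0))*√q = (2*0*(4 + 0))*√q = (2*0*4)*√q = 0*√q = 0)
(L(0) + 73)² = (0 + 73)² = 73² = 5329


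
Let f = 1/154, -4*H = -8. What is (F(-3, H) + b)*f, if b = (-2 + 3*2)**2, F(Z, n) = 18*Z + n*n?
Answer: -17/77 ≈ -0.22078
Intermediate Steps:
H = 2 (H = -1/4*(-8) = 2)
f = 1/154 ≈ 0.0064935
F(Z, n) = n**2 + 18*Z (F(Z, n) = 18*Z + n**2 = n**2 + 18*Z)
b = 16 (b = (-2 + 6)**2 = 4**2 = 16)
(F(-3, H) + b)*f = ((2**2 + 18*(-3)) + 16)*(1/154) = ((4 - 54) + 16)*(1/154) = (-50 + 16)*(1/154) = -34*1/154 = -17/77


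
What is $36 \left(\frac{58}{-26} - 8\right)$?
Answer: $- \frac{4788}{13} \approx -368.31$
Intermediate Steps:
$36 \left(\frac{58}{-26} - 8\right) = 36 \left(58 \left(- \frac{1}{26}\right) - 8\right) = 36 \left(- \frac{29}{13} - 8\right) = 36 \left(- \frac{133}{13}\right) = - \frac{4788}{13}$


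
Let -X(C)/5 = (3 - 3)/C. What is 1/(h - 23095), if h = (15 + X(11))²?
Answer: -1/22870 ≈ -4.3725e-5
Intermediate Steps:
X(C) = 0 (X(C) = -5*(3 - 3)/C = -0/C = -5*0 = 0)
h = 225 (h = (15 + 0)² = 15² = 225)
1/(h - 23095) = 1/(225 - 23095) = 1/(-22870) = -1/22870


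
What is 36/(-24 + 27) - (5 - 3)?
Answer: 10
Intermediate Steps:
36/(-24 + 27) - (5 - 3) = 36/3 - 1*2 = 36*(⅓) - 2 = 12 - 2 = 10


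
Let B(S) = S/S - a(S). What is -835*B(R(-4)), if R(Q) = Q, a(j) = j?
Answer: -4175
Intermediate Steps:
B(S) = 1 - S (B(S) = S/S - S = 1 - S)
-835*B(R(-4)) = -835*(1 - 1*(-4)) = -835*(1 + 4) = -835*5 = -4175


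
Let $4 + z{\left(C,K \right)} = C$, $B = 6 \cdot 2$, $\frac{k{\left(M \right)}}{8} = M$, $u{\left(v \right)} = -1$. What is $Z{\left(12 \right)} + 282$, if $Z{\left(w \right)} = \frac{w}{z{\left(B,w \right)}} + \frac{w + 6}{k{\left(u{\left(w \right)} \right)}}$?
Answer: $\frac{1125}{4} \approx 281.25$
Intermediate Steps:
$k{\left(M \right)} = 8 M$
$B = 12$
$z{\left(C,K \right)} = -4 + C$
$Z{\left(w \right)} = - \frac{3}{4}$ ($Z{\left(w \right)} = \frac{w}{-4 + 12} + \frac{w + 6}{8 \left(-1\right)} = \frac{w}{8} + \frac{6 + w}{-8} = w \frac{1}{8} + \left(6 + w\right) \left(- \frac{1}{8}\right) = \frac{w}{8} - \left(\frac{3}{4} + \frac{w}{8}\right) = - \frac{3}{4}$)
$Z{\left(12 \right)} + 282 = - \frac{3}{4} + 282 = \frac{1125}{4}$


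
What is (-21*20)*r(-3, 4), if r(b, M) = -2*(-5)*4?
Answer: -16800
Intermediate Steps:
r(b, M) = 40 (r(b, M) = 10*4 = 40)
(-21*20)*r(-3, 4) = -21*20*40 = -420*40 = -16800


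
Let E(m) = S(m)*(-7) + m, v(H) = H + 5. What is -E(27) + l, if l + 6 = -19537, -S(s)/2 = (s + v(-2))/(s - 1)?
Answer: -254620/13 ≈ -19586.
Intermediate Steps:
v(H) = 5 + H
S(s) = -2*(3 + s)/(-1 + s) (S(s) = -2*(s + (5 - 2))/(s - 1) = -2*(s + 3)/(-1 + s) = -2*(3 + s)/(-1 + s))
l = -19543 (l = -6 - 19537 = -19543)
E(m) = m - 14*(-3 - m)/(-1 + m) (E(m) = (2*(-3 - m)/(-1 + m))*(-7) + m = -14*(-3 - m)/(-1 + m) + m = m - 14*(-3 - m)/(-1 + m))
-E(27) + l = -(42 + 27**2 + 13*27)/(-1 + 27) - 19543 = -(42 + 729 + 351)/26 - 19543 = -1122/26 - 19543 = -1*561/13 - 19543 = -561/13 - 19543 = -254620/13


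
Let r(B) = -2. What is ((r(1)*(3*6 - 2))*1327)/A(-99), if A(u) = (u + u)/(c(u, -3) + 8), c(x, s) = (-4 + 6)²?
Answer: 84928/33 ≈ 2573.6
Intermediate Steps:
c(x, s) = 4 (c(x, s) = 2² = 4)
A(u) = u/6 (A(u) = (u + u)/(4 + 8) = (2*u)/12 = (2*u)*(1/12) = u/6)
((r(1)*(3*6 - 2))*1327)/A(-99) = (-2*(3*6 - 2)*1327)/(((⅙)*(-99))) = (-2*(18 - 2)*1327)/(-33/2) = (-2*16*1327)*(-2/33) = -32*1327*(-2/33) = -42464*(-2/33) = 84928/33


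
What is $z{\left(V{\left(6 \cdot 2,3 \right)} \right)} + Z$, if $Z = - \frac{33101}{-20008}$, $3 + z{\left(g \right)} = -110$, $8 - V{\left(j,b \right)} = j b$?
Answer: $- \frac{2227803}{20008} \approx -111.35$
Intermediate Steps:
$V{\left(j,b \right)} = 8 - b j$ ($V{\left(j,b \right)} = 8 - j b = 8 - b j$)
$z{\left(g \right)} = -113$ ($z{\left(g \right)} = -3 - 110 = -113$)
$Z = \frac{33101}{20008}$ ($Z = \left(-33101\right) \left(- \frac{1}{20008}\right) = \frac{33101}{20008} \approx 1.6544$)
$z{\left(V{\left(6 \cdot 2,3 \right)} \right)} + Z = -113 + \frac{33101}{20008} = - \frac{2227803}{20008}$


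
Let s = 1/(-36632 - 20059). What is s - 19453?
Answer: -1102810024/56691 ≈ -19453.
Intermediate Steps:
s = -1/56691 (s = 1/(-56691) = -1/56691 ≈ -1.7639e-5)
s - 19453 = -1/56691 - 19453 = -1102810024/56691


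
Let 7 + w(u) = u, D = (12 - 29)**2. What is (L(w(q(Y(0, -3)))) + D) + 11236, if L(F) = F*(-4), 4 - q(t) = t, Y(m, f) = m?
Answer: 11537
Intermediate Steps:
q(t) = 4 - t
D = 289 (D = (-17)**2 = 289)
w(u) = -7 + u
L(F) = -4*F
(L(w(q(Y(0, -3)))) + D) + 11236 = (-4*(-7 + (4 - 1*0)) + 289) + 11236 = (-4*(-7 + (4 + 0)) + 289) + 11236 = (-4*(-7 + 4) + 289) + 11236 = (-4*(-3) + 289) + 11236 = (12 + 289) + 11236 = 301 + 11236 = 11537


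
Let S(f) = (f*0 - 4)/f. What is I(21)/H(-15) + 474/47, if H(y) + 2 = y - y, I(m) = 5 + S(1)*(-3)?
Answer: 149/94 ≈ 1.5851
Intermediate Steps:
S(f) = -4/f (S(f) = (0 - 4)/f = -4/f)
I(m) = 17 (I(m) = 5 - 4/1*(-3) = 5 - 4*1*(-3) = 5 - 4*(-3) = 5 + 12 = 17)
H(y) = -2 (H(y) = -2 + (y - y) = -2 + 0 = -2)
I(21)/H(-15) + 474/47 = 17/(-2) + 474/47 = 17*(-½) + 474*(1/47) = -17/2 + 474/47 = 149/94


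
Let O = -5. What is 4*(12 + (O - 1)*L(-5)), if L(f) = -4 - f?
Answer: 24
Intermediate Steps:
4*(12 + (O - 1)*L(-5)) = 4*(12 + (-5 - 1)*(-4 - 1*(-5))) = 4*(12 - 6*(-4 + 5)) = 4*(12 - 6*1) = 4*(12 - 6) = 4*6 = 24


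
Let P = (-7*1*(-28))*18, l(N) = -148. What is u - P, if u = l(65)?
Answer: -3676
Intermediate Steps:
u = -148
P = 3528 (P = -7*(-28)*18 = 196*18 = 3528)
u - P = -148 - 1*3528 = -148 - 3528 = -3676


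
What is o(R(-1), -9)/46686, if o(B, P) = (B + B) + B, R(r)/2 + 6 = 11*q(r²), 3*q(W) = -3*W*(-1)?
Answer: 5/7781 ≈ 0.00064259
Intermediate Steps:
q(W) = W (q(W) = (-3*W*(-1))/3 = (3*W)/3 = W)
R(r) = -12 + 22*r² (R(r) = -12 + 2*(11*r²) = -12 + 22*r²)
o(B, P) = 3*B (o(B, P) = 2*B + B = 3*B)
o(R(-1), -9)/46686 = (3*(-12 + 22*(-1)²))/46686 = (3*(-12 + 22*1))*(1/46686) = (3*(-12 + 22))*(1/46686) = (3*10)*(1/46686) = 30*(1/46686) = 5/7781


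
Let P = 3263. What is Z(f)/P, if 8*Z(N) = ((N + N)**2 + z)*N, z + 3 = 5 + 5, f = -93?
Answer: -3218079/26104 ≈ -123.28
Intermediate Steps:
z = 7 (z = -3 + (5 + 5) = -3 + 10 = 7)
Z(N) = N*(7 + 4*N**2)/8 (Z(N) = (((N + N)**2 + 7)*N)/8 = (((2*N)**2 + 7)*N)/8 = ((4*N**2 + 7)*N)/8 = ((7 + 4*N**2)*N)/8 = (N*(7 + 4*N**2))/8 = N*(7 + 4*N**2)/8)
Z(f)/P = ((1/8)*(-93)*(7 + 4*(-93)**2))/3263 = ((1/8)*(-93)*(7 + 4*8649))*(1/3263) = ((1/8)*(-93)*(7 + 34596))*(1/3263) = ((1/8)*(-93)*34603)*(1/3263) = -3218079/8*1/3263 = -3218079/26104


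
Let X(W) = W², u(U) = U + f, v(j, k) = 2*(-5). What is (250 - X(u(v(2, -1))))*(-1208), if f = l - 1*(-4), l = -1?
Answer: -242808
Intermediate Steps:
v(j, k) = -10
f = 3 (f = -1 - 1*(-4) = -1 + 4 = 3)
u(U) = 3 + U (u(U) = U + 3 = 3 + U)
(250 - X(u(v(2, -1))))*(-1208) = (250 - (3 - 10)²)*(-1208) = (250 - 1*(-7)²)*(-1208) = (250 - 1*49)*(-1208) = (250 - 49)*(-1208) = 201*(-1208) = -242808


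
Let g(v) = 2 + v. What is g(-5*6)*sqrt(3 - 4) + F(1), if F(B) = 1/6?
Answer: 1/6 - 28*I ≈ 0.16667 - 28.0*I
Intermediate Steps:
F(B) = 1/6
g(-5*6)*sqrt(3 - 4) + F(1) = (2 - 5*6)*sqrt(3 - 4) + 1/6 = (2 - 30)*sqrt(-1) + 1/6 = -28*I + 1/6 = 1/6 - 28*I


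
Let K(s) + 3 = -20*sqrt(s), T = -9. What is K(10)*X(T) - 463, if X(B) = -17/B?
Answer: -1406/3 - 340*sqrt(10)/9 ≈ -588.13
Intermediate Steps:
K(s) = -3 - 20*sqrt(s)
K(10)*X(T) - 463 = (-3 - 20*sqrt(10))*(-17/(-9)) - 463 = (-3 - 20*sqrt(10))*(-17*(-1/9)) - 463 = (-3 - 20*sqrt(10))*(17/9) - 463 = (-17/3 - 340*sqrt(10)/9) - 463 = -1406/3 - 340*sqrt(10)/9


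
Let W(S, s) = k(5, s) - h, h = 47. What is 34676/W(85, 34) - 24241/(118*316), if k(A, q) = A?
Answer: -647008405/783048 ≈ -826.27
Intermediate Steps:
W(S, s) = -42 (W(S, s) = 5 - 1*47 = 5 - 47 = -42)
34676/W(85, 34) - 24241/(118*316) = 34676/(-42) - 24241/(118*316) = 34676*(-1/42) - 24241/37288 = -17338/21 - 24241*1/37288 = -17338/21 - 24241/37288 = -647008405/783048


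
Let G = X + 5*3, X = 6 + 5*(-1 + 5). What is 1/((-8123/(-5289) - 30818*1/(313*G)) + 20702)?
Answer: 1655457/34269837791 ≈ 4.8307e-5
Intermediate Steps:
X = 26 (X = 6 + 5*4 = 6 + 20 = 26)
G = 41 (G = 26 + 5*3 = 26 + 15 = 41)
1/((-8123/(-5289) - 30818*1/(313*G)) + 20702) = 1/((-8123/(-5289) - 30818/(41*313)) + 20702) = 1/((-8123*(-1/5289) - 30818/12833) + 20702) = 1/((8123/5289 - 30818*1/12833) + 20702) = 1/((8123/5289 - 30818/12833) + 20702) = 1/(-1433023/1655457 + 20702) = 1/(34269837791/1655457) = 1655457/34269837791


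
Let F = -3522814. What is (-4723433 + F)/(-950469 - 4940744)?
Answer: 8246247/5891213 ≈ 1.3998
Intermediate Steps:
(-4723433 + F)/(-950469 - 4940744) = (-4723433 - 3522814)/(-950469 - 4940744) = -8246247/(-5891213) = -8246247*(-1/5891213) = 8246247/5891213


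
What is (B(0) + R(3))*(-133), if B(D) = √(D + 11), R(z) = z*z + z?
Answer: -1596 - 133*√11 ≈ -2037.1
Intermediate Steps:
R(z) = z + z² (R(z) = z² + z = z + z²)
B(D) = √(11 + D)
(B(0) + R(3))*(-133) = (√(11 + 0) + 3*(1 + 3))*(-133) = (√11 + 3*4)*(-133) = (√11 + 12)*(-133) = (12 + √11)*(-133) = -1596 - 133*√11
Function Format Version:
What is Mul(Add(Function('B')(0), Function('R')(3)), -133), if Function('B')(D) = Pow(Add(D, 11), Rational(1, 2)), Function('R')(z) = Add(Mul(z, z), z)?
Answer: Add(-1596, Mul(-133, Pow(11, Rational(1, 2)))) ≈ -2037.1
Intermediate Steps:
Function('R')(z) = Add(z, Pow(z, 2)) (Function('R')(z) = Add(Pow(z, 2), z) = Add(z, Pow(z, 2)))
Function('B')(D) = Pow(Add(11, D), Rational(1, 2))
Mul(Add(Function('B')(0), Function('R')(3)), -133) = Mul(Add(Pow(Add(11, 0), Rational(1, 2)), Mul(3, Add(1, 3))), -133) = Mul(Add(Pow(11, Rational(1, 2)), Mul(3, 4)), -133) = Mul(Add(Pow(11, Rational(1, 2)), 12), -133) = Mul(Add(12, Pow(11, Rational(1, 2))), -133) = Add(-1596, Mul(-133, Pow(11, Rational(1, 2))))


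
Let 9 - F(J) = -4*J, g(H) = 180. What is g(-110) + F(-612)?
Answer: -2259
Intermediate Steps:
F(J) = 9 + 4*J (F(J) = 9 - (-4)*J = 9 + 4*J)
g(-110) + F(-612) = 180 + (9 + 4*(-612)) = 180 + (9 - 2448) = 180 - 2439 = -2259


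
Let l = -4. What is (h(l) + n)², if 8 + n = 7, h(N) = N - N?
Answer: 1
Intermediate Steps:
h(N) = 0
n = -1 (n = -8 + 7 = -1)
(h(l) + n)² = (0 - 1)² = (-1)² = 1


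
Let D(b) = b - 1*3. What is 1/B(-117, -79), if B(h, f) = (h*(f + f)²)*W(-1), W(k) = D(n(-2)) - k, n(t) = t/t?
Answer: 1/2920788 ≈ 3.4237e-7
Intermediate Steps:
n(t) = 1
D(b) = -3 + b (D(b) = b - 3 = -3 + b)
W(k) = -2 - k (W(k) = (-3 + 1) - k = -2 - k)
B(h, f) = -4*h*f² (B(h, f) = (h*(f + f)²)*(-2 - 1*(-1)) = (h*(2*f)²)*(-2 + 1) = (h*(4*f²))*(-1) = (4*h*f²)*(-1) = -4*h*f²)
1/B(-117, -79) = 1/(-4*(-117)*(-79)²) = 1/(-4*(-117)*6241) = 1/2920788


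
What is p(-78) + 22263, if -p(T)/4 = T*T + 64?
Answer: -2329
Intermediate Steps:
p(T) = -256 - 4*T² (p(T) = -4*(T*T + 64) = -4*(T² + 64) = -4*(64 + T²) = -256 - 4*T²)
p(-78) + 22263 = (-256 - 4*(-78)²) + 22263 = (-256 - 4*6084) + 22263 = (-256 - 24336) + 22263 = -24592 + 22263 = -2329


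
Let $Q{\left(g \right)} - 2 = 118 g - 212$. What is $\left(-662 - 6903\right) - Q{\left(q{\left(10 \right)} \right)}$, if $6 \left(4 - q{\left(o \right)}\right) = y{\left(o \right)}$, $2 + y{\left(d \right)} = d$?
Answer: $- \frac{23009}{3} \approx -7669.7$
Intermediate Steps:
$y{\left(d \right)} = -2 + d$
$q{\left(o \right)} = \frac{13}{3} - \frac{o}{6}$ ($q{\left(o \right)} = 4 - \frac{-2 + o}{6} = 4 - \left(- \frac{1}{3} + \frac{o}{6}\right) = \frac{13}{3} - \frac{o}{6}$)
$Q{\left(g \right)} = -210 + 118 g$ ($Q{\left(g \right)} = 2 + \left(118 g - 212\right) = 2 + \left(-212 + 118 g\right) = -210 + 118 g$)
$\left(-662 - 6903\right) - Q{\left(q{\left(10 \right)} \right)} = \left(-662 - 6903\right) - \left(-210 + 118 \left(\frac{13}{3} - \frac{5}{3}\right)\right) = -7565 - \left(-210 + 118 \left(\frac{13}{3} - \frac{5}{3}\right)\right) = -7565 - \left(-210 + 118 \cdot \frac{8}{3}\right) = -7565 - \left(-210 + \frac{944}{3}\right) = -7565 - \frac{314}{3} = - \frac{23009}{3}$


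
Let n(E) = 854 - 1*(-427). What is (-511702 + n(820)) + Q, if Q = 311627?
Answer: -198794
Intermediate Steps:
n(E) = 1281 (n(E) = 854 + 427 = 1281)
(-511702 + n(820)) + Q = (-511702 + 1281) + 311627 = -510421 + 311627 = -198794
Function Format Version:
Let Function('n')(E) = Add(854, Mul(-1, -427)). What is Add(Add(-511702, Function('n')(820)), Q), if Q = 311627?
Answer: -198794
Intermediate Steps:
Function('n')(E) = 1281 (Function('n')(E) = Add(854, 427) = 1281)
Add(Add(-511702, Function('n')(820)), Q) = Add(Add(-511702, 1281), 311627) = Add(-510421, 311627) = -198794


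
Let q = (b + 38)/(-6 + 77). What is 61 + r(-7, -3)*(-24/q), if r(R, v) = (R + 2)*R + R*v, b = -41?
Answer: 31869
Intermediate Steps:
q = -3/71 (q = (-41 + 38)/(-6 + 77) = -3/71 ≈ -0.042253)
r(R, v) = R*v + R*(2 + R) (r(R, v) = (2 + R)*R + R*v = R*(2 + R) + R*v = R*v + R*(2 + R))
61 + r(-7, -3)*(-24/q) = 61 + (-7*(2 - 7 - 3))*(-24/(-3/71)) = 61 + (-7*(-8))*(-24*(-71/3)) = 61 + 56*568 = 61 + 31808 = 31869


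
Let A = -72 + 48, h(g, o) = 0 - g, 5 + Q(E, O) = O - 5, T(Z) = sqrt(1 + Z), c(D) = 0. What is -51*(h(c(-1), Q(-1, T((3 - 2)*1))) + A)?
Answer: 1224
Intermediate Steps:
Q(E, O) = -10 + O (Q(E, O) = -5 + (O - 5) = -5 + (-5 + O) = -10 + O)
h(g, o) = -g
A = -24
-51*(h(c(-1), Q(-1, T((3 - 2)*1))) + A) = -51*(-1*0 - 24) = -51*(0 - 24) = -51*(-24) = 1224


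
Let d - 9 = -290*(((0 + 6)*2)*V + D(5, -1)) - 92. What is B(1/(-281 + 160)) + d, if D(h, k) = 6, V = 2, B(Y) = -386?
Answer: -9169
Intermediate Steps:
d = -8783 (d = 9 + (-290*(((0 + 6)*2)*2 + 6) - 92) = 9 + (-290*((6*2)*2 + 6) - 92) = 9 + (-290*(12*2 + 6) - 92) = 9 + (-290*(24 + 6) - 92) = 9 + (-290*30 - 92) = 9 + (-8700 - 92) = 9 - 8792 = -8783)
B(1/(-281 + 160)) + d = -386 - 8783 = -9169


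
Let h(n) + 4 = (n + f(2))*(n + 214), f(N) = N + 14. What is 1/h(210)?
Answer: 1/95820 ≈ 1.0436e-5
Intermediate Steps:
f(N) = 14 + N
h(n) = -4 + (16 + n)*(214 + n) (h(n) = -4 + (n + (14 + 2))*(n + 214) = -4 + (n + 16)*(214 + n) = -4 + (16 + n)*(214 + n))
1/h(210) = 1/(3420 + 210**2 + 230*210) = 1/(3420 + 44100 + 48300) = 1/95820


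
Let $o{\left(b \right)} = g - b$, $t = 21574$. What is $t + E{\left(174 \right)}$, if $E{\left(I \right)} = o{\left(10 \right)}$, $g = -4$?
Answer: $21560$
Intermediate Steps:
$o{\left(b \right)} = -4 - b$
$E{\left(I \right)} = -14$ ($E{\left(I \right)} = -4 - 10 = -14$)
$t + E{\left(174 \right)} = 21574 - 14 = 21560$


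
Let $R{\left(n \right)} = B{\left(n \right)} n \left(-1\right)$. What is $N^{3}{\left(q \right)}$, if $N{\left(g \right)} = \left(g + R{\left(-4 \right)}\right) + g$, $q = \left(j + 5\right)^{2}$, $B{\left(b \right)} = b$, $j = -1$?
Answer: $4096$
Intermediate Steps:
$q = 16$ ($q = \left(-1 + 5\right)^{2} = 4^{2} = 16$)
$R{\left(n \right)} = - n^{2}$ ($R{\left(n \right)} = n n \left(-1\right) = n^{2} \left(-1\right) = - n^{2}$)
$N{\left(g \right)} = -16 + 2 g$ ($N{\left(g \right)} = \left(g - \left(-4\right)^{2}\right) + g = \left(g - 16\right) + g = \left(-16 + g\right) + g = -16 + 2 g$)
$N^{3}{\left(q \right)} = \left(-16 + 2 \cdot 16\right)^{3} = \left(-16 + 32\right)^{3} = 16^{3} = 4096$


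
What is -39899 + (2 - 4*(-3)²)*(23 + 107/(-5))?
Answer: -199767/5 ≈ -39953.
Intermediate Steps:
-39899 + (2 - 4*(-3)²)*(23 + 107/(-5)) = -39899 + (2 - 4*9)*(23 + 107*(-⅕)) = -39899 + (2 - 36)*(23 - 107/5) = -39899 - 34*8/5 = -39899 - 272/5 = -199767/5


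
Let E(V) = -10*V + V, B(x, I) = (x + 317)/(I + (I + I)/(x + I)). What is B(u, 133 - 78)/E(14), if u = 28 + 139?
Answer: -407/5880 ≈ -0.069218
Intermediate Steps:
u = 167
B(x, I) = (317 + x)/(I + 2*I/(I + x)) (B(x, I) = (317 + x)/(I + (2*I)/(I + x)) = (317 + x)/(I + 2*I/(I + x)))
E(V) = -9*V
B(u, 133 - 78)/E(14) = ((167² + 317*(133 - 78) + 317*167 + (133 - 78)*167)/((133 - 78)*(2 + (133 - 78) + 167)))/((-9*14)) = ((27889 + 317*55 + 52939 + 55*167)/(55*(2 + 55 + 167)))/(-126) = ((1/55)*(27889 + 17435 + 52939 + 9185)/224)*(-1/126) = ((1/55)*(1/224)*107448)*(-1/126) = (1221/140)*(-1/126) = -407/5880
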